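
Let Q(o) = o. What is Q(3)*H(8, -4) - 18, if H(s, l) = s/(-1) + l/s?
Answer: -87/2 ≈ -43.500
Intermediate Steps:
H(s, l) = -s + l/s (H(s, l) = s*(-1) + l/s = -s + l/s)
Q(3)*H(8, -4) - 18 = 3*(-1*8 - 4/8) - 18 = 3*(-8 - 4*⅛) - 18 = 3*(-8 - ½) - 18 = 3*(-17/2) - 18 = -51/2 - 18 = -87/2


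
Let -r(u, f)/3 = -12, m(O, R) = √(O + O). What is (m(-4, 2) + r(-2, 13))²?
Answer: 1288 + 144*I*√2 ≈ 1288.0 + 203.65*I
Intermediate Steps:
m(O, R) = √2*√O (m(O, R) = √(2*O) = √2*√O)
r(u, f) = 36 (r(u, f) = -3*(-12) = 36)
(m(-4, 2) + r(-2, 13))² = (√2*√(-4) + 36)² = (√2*(2*I) + 36)² = (2*I*√2 + 36)² = (36 + 2*I*√2)²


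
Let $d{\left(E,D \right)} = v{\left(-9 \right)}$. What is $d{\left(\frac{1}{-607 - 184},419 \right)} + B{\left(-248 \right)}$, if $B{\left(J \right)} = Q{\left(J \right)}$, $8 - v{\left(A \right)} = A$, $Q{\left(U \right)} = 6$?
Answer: $23$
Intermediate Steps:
$v{\left(A \right)} = 8 - A$
$d{\left(E,D \right)} = 17$ ($d{\left(E,D \right)} = 8 - -9 = 8 + 9 = 17$)
$B{\left(J \right)} = 6$
$d{\left(\frac{1}{-607 - 184},419 \right)} + B{\left(-248 \right)} = 17 + 6 = 23$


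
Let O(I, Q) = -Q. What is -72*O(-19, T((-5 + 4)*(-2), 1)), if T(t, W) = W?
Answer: 72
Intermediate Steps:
-72*O(-19, T((-5 + 4)*(-2), 1)) = -(-72) = -72*(-1) = 72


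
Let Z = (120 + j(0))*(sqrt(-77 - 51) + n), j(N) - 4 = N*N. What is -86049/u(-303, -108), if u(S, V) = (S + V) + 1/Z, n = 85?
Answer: 3998485148793732/19098153649609 - 85360608*I*sqrt(2)/19098153649609 ≈ 209.36 - 6.3209e-6*I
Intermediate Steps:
j(N) = 4 + N**2 (j(N) = 4 + N*N = 4 + N**2)
Z = 10540 + 992*I*sqrt(2) (Z = (120 + (4 + 0**2))*(sqrt(-77 - 51) + 85) = (120 + (4 + 0))*(sqrt(-128) + 85) = (120 + 4)*(8*I*sqrt(2) + 85) = 124*(85 + 8*I*sqrt(2)) = 10540 + 992*I*sqrt(2) ≈ 10540.0 + 1402.9*I)
u(S, V) = S + V + 1/(10540 + 992*I*sqrt(2)) (u(S, V) = (S + V) + 1/(10540 + 992*I*sqrt(2)) = S + V + 1/(10540 + 992*I*sqrt(2)))
-86049/u(-303, -108) = -86049/(85/911772 - 303 - 108 - 2*I*sqrt(2)/227943) = -86049/(-374738207/911772 - 2*I*sqrt(2)/227943)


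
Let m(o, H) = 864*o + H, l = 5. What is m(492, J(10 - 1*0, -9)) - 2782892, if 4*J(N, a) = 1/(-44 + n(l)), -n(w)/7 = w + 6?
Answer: -1141177137/484 ≈ -2.3578e+6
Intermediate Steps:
n(w) = -42 - 7*w (n(w) = -7*(w + 6) = -7*(6 + w) = -42 - 7*w)
J(N, a) = -1/484 (J(N, a) = 1/(4*(-44 + (-42 - 7*5))) = 1/(4*(-44 + (-42 - 35))) = 1/(4*(-44 - 77)) = (1/4)/(-121) = (1/4)*(-1/121) = -1/484)
m(o, H) = H + 864*o
m(492, J(10 - 1*0, -9)) - 2782892 = (-1/484 + 864*492) - 2782892 = (-1/484 + 425088) - 2782892 = 205742591/484 - 2782892 = -1141177137/484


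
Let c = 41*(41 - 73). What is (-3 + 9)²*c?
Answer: -47232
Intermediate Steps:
c = -1312 (c = 41*(-32) = -1312)
(-3 + 9)²*c = (-3 + 9)²*(-1312) = 6²*(-1312) = 36*(-1312) = -47232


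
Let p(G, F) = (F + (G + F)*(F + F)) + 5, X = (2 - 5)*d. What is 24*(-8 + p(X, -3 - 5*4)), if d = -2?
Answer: 18144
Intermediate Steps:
X = 6 (X = (2 - 5)*(-2) = -3*(-2) = 6)
p(G, F) = 5 + F + 2*F*(F + G) (p(G, F) = (F + (F + G)*(2*F)) + 5 = (F + 2*F*(F + G)) + 5 = 5 + F + 2*F*(F + G))
24*(-8 + p(X, -3 - 5*4)) = 24*(-8 + (5 + (-3 - 5*4) + 2*(-3 - 5*4)² + 2*(-3 - 5*4)*6)) = 24*(-8 + (5 + (-3 - 20) + 2*(-3 - 20)² + 2*(-3 - 20)*6)) = 24*(-8 + (5 - 23 + 2*(-23)² + 2*(-23)*6)) = 24*(-8 + (5 - 23 + 2*529 - 276)) = 24*(-8 + (5 - 23 + 1058 - 276)) = 24*(-8 + 764) = 24*756 = 18144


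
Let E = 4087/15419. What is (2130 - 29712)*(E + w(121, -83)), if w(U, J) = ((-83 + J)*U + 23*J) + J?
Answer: 9389370523290/15419 ≈ 6.0895e+8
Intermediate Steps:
E = 4087/15419 (E = 4087*(1/15419) = 4087/15419 ≈ 0.26506)
w(U, J) = 24*J + U*(-83 + J) (w(U, J) = (U*(-83 + J) + 23*J) + J = (23*J + U*(-83 + J)) + J = 24*J + U*(-83 + J))
(2130 - 29712)*(E + w(121, -83)) = (2130 - 29712)*(4087/15419 + (-83*121 + 24*(-83) - 83*121)) = -27582*(4087/15419 + (-10043 - 1992 - 10043)) = -27582*(4087/15419 - 22078) = -27582*(-340416595/15419) = 9389370523290/15419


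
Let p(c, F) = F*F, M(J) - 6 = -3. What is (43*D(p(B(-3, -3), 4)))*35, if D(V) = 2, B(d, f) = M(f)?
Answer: 3010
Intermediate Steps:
M(J) = 3 (M(J) = 6 - 3 = 3)
B(d, f) = 3
p(c, F) = F**2
(43*D(p(B(-3, -3), 4)))*35 = (43*2)*35 = 86*35 = 3010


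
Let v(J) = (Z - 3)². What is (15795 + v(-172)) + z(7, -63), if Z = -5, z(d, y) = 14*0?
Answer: 15859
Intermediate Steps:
z(d, y) = 0
v(J) = 64 (v(J) = (-5 - 3)² = (-8)² = 64)
(15795 + v(-172)) + z(7, -63) = (15795 + 64) + 0 = 15859 + 0 = 15859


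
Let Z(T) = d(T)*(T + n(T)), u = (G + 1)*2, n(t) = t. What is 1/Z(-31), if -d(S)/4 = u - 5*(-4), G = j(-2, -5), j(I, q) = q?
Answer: 1/2976 ≈ 0.00033602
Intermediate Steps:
G = -5
u = -8 (u = (-5 + 1)*2 = -4*2 = -8)
d(S) = -48 (d(S) = -4*(-8 - 5*(-4)) = -4*(-8 + 20) = -4*12 = -48)
Z(T) = -96*T (Z(T) = -48*(T + T) = -96*T)
1/Z(-31) = 1/(-96*(-31)) = 1/2976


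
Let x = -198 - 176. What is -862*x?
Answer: 322388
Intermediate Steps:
x = -374
-862*x = -862*(-374) = 322388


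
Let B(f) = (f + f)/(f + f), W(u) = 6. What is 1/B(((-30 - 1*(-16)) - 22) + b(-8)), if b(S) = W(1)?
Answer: 1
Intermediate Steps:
b(S) = 6
B(f) = 1 (B(f) = (2*f)/((2*f)) = (2*f)*(1/(2*f)) = 1)
1/B(((-30 - 1*(-16)) - 22) + b(-8)) = 1/1 = 1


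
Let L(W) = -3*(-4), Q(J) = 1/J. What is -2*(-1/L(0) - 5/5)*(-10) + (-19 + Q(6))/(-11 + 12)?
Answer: -81/2 ≈ -40.500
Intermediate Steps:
L(W) = 12
-2*(-1/L(0) - 5/5)*(-10) + (-19 + Q(6))/(-11 + 12) = -2*(-1/12 - 5/5)*(-10) + (-19 + 1/6)/(-11 + 12) = -2*(-1*1/12 - 5*1/5)*(-10) + (-19 + 1/6)/1 = -2*(-1/12 - 1)*(-10) - 113/6*1 = -2*(-13/12)*(-10) - 113/6 = (13/6)*(-10) - 113/6 = -65/3 - 113/6 = -81/2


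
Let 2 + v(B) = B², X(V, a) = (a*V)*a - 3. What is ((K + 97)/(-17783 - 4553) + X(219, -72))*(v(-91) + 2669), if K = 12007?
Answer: 8675568918191/698 ≈ 1.2429e+10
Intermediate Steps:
X(V, a) = -3 + V*a² (X(V, a) = (V*a)*a - 3 = V*a² - 3 = -3 + V*a²)
v(B) = -2 + B²
((K + 97)/(-17783 - 4553) + X(219, -72))*(v(-91) + 2669) = ((12007 + 97)/(-17783 - 4553) + (-3 + 219*(-72)²))*((-2 + (-91)²) + 2669) = (12104/(-22336) + (-3 + 219*5184))*((-2 + 8281) + 2669) = (12104*(-1/22336) + (-3 + 1135296))*(8279 + 2669) = (-1513/2792 + 1135293)*10948 = (3169736543/2792)*10948 = 8675568918191/698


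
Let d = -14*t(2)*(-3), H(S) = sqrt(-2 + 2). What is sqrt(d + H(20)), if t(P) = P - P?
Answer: 0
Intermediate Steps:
t(P) = 0
H(S) = 0 (H(S) = sqrt(0) = 0)
d = 0 (d = -14*0*(-3) = 0*(-3) = 0)
sqrt(d + H(20)) = sqrt(0 + 0) = sqrt(0) = 0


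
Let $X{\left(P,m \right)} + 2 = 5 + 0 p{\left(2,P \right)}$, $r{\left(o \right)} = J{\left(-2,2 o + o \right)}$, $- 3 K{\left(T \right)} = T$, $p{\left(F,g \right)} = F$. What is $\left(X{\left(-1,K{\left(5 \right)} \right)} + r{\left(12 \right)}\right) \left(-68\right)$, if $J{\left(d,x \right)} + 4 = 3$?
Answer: $-136$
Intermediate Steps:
$K{\left(T \right)} = - \frac{T}{3}$
$J{\left(d,x \right)} = -1$ ($J{\left(d,x \right)} = -4 + 3 = -1$)
$r{\left(o \right)} = -1$
$X{\left(P,m \right)} = 3$ ($X{\left(P,m \right)} = -2 + \left(5 + 0 \cdot 2\right) = -2 + \left(5 + 0\right) = -2 + 5 = 3$)
$\left(X{\left(-1,K{\left(5 \right)} \right)} + r{\left(12 \right)}\right) \left(-68\right) = \left(3 - 1\right) \left(-68\right) = 2 \left(-68\right) = -136$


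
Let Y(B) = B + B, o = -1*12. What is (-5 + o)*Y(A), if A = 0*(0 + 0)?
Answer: 0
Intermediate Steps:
o = -12
A = 0 (A = 0*0 = 0)
Y(B) = 2*B
(-5 + o)*Y(A) = (-5 - 12)*(2*0) = -17*0 = 0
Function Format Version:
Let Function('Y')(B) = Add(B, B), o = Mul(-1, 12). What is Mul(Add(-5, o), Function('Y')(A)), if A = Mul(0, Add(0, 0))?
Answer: 0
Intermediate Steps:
o = -12
A = 0 (A = Mul(0, 0) = 0)
Function('Y')(B) = Mul(2, B)
Mul(Add(-5, o), Function('Y')(A)) = Mul(Add(-5, -12), Mul(2, 0)) = Mul(-17, 0) = 0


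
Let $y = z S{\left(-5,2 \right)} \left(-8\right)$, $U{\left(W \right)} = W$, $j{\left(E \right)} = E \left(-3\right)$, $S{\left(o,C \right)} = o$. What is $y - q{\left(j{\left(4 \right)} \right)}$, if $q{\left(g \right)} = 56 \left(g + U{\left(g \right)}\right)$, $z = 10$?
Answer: $1744$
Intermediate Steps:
$j{\left(E \right)} = - 3 E$
$q{\left(g \right)} = 112 g$ ($q{\left(g \right)} = 56 \left(g + g\right) = 56 \cdot 2 g = 112 g$)
$y = 400$ ($y = 10 \left(-5\right) \left(-8\right) = \left(-50\right) \left(-8\right) = 400$)
$y - q{\left(j{\left(4 \right)} \right)} = 400 - 112 \left(\left(-3\right) 4\right) = 400 - 112 \left(-12\right) = 400 - -1344 = 400 + 1344 = 1744$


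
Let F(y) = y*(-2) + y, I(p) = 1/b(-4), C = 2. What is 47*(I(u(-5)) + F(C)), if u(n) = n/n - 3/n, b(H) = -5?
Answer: -517/5 ≈ -103.40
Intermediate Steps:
u(n) = 1 - 3/n
I(p) = -⅕ (I(p) = 1/(-5) = -⅕)
F(y) = -y (F(y) = -2*y + y = -y)
47*(I(u(-5)) + F(C)) = 47*(-⅕ - 1*2) = 47*(-⅕ - 2) = 47*(-11/5) = -517/5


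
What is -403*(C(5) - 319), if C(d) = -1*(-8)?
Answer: 125333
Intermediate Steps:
C(d) = 8
-403*(C(5) - 319) = -403*(8 - 319) = -403*(-311) = 125333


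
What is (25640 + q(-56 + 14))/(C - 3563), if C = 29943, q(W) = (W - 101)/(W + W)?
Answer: 2153903/2215920 ≈ 0.97201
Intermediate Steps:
q(W) = (-101 + W)/(2*W) (q(W) = (-101 + W)/((2*W)) = (-101 + W)*(1/(2*W)) = (-101 + W)/(2*W))
(25640 + q(-56 + 14))/(C - 3563) = (25640 + (-101 + (-56 + 14))/(2*(-56 + 14)))/(29943 - 3563) = (25640 + (1/2)*(-101 - 42)/(-42))/26380 = (25640 + (1/2)*(-1/42)*(-143))*(1/26380) = (25640 + 143/84)*(1/26380) = (2153903/84)*(1/26380) = 2153903/2215920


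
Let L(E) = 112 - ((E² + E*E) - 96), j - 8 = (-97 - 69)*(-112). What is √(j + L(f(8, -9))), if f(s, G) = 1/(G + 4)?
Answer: √470198/5 ≈ 137.14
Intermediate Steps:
j = 18600 (j = 8 + (-97 - 69)*(-112) = 8 - 166*(-112) = 8 + 18592 = 18600)
f(s, G) = 1/(4 + G)
L(E) = 208 - 2*E² (L(E) = 112 - ((E² + E²) - 96) = 112 - (2*E² - 96) = 112 - (-96 + 2*E²) = 112 + (96 - 2*E²) = 208 - 2*E²)
√(j + L(f(8, -9))) = √(18600 + (208 - 2/(4 - 9)²)) = √(18600 + (208 - 2*(1/(-5))²)) = √(18600 + (208 - 2*(-⅕)²)) = √(18600 + (208 - 2*1/25)) = √(18600 + (208 - 2/25)) = √(18600 + 5198/25) = √(470198/25) = √470198/5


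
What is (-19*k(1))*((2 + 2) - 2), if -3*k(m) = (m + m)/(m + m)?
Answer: 38/3 ≈ 12.667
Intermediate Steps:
k(m) = -1/3 (k(m) = -(m + m)/(3*(m + m)) = -2*m/(3*(2*m)) = -2*m*1/(2*m)/3 = -1/3*1 = -1/3)
(-19*k(1))*((2 + 2) - 2) = (-19*(-1/3))*((2 + 2) - 2) = 19*(4 - 2)/3 = (19/3)*2 = 38/3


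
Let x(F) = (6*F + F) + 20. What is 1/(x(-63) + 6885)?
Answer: 1/6464 ≈ 0.00015470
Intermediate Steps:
x(F) = 20 + 7*F (x(F) = 7*F + 20 = 20 + 7*F)
1/(x(-63) + 6885) = 1/((20 + 7*(-63)) + 6885) = 1/((20 - 441) + 6885) = 1/(-421 + 6885) = 1/6464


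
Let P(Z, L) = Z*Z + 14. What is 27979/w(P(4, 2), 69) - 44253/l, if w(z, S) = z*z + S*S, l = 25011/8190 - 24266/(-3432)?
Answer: -1309944373/300033 ≈ -4366.0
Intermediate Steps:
P(Z, L) = 14 + Z**2 (P(Z, L) = Z**2 + 14 = 14 + Z**2)
l = 7897/780 (l = 25011*(1/8190) - 24266*(-1/3432) = 397/130 + 1103/156 = 7897/780 ≈ 10.124)
w(z, S) = S**2 + z**2 (w(z, S) = z**2 + S**2 = S**2 + z**2)
27979/w(P(4, 2), 69) - 44253/l = 27979/(69**2 + (14 + 4**2)**2) - 44253/7897/780 = 27979/(4761 + (14 + 16)**2) - 44253*780/7897 = 27979/(4761 + 30**2) - 231660/53 = 27979/(4761 + 900) - 231660/53 = 27979/5661 - 231660/53 = -1309944373/300033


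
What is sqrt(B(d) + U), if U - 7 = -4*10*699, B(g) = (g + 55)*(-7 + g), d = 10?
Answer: I*sqrt(27758) ≈ 166.61*I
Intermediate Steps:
B(g) = (-7 + g)*(55 + g) (B(g) = (55 + g)*(-7 + g) = (-7 + g)*(55 + g))
U = -27953 (U = 7 - 4*10*699 = 7 - 40*699 = 7 - 27960 = -27953)
sqrt(B(d) + U) = sqrt((-385 + 10**2 + 48*10) - 27953) = sqrt((-385 + 100 + 480) - 27953) = sqrt(195 - 27953) = sqrt(-27758) = I*sqrt(27758)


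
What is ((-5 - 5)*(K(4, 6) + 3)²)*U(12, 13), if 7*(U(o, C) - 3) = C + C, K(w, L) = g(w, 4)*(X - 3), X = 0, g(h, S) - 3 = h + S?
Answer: -423000/7 ≈ -60429.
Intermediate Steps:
g(h, S) = 3 + S + h (g(h, S) = 3 + (h + S) = 3 + (S + h) = 3 + S + h)
K(w, L) = -21 - 3*w (K(w, L) = (3 + 4 + w)*(0 - 3) = (7 + w)*(-3) = -21 - 3*w)
U(o, C) = 3 + 2*C/7 (U(o, C) = 3 + (C + C)/7 = 3 + (2*C)/7 = 3 + 2*C/7)
((-5 - 5)*(K(4, 6) + 3)²)*U(12, 13) = ((-5 - 5)*((-21 - 3*4) + 3)²)*(3 + (2/7)*13) = (-10*((-21 - 12) + 3)²)*(3 + 26/7) = -10*(-33 + 3)²*(47/7) = -10*(-30)²*(47/7) = -10*900*(47/7) = -9000*47/7 = -423000/7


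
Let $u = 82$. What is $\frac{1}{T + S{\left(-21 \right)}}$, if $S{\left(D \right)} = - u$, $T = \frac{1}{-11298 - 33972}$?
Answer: $- \frac{45270}{3712141} \approx -0.012195$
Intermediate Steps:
$T = - \frac{1}{45270}$ ($T = \frac{1}{-45270} = - \frac{1}{45270} \approx -2.209 \cdot 10^{-5}$)
$S{\left(D \right)} = -82$ ($S{\left(D \right)} = \left(-1\right) 82 = -82$)
$\frac{1}{T + S{\left(-21 \right)}} = \frac{1}{- \frac{1}{45270} - 82} = \frac{1}{- \frac{3712141}{45270}} = - \frac{45270}{3712141}$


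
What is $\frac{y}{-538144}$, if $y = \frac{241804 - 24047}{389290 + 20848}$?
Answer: $- \frac{217757}{220713303872} \approx -9.8661 \cdot 10^{-7}$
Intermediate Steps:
$y = \frac{217757}{410138} \approx 0.53094$
$\frac{y}{-538144} = \frac{217757}{410138 \left(-538144\right)} = \frac{217757}{410138} \left(- \frac{1}{538144}\right) = - \frac{217757}{220713303872}$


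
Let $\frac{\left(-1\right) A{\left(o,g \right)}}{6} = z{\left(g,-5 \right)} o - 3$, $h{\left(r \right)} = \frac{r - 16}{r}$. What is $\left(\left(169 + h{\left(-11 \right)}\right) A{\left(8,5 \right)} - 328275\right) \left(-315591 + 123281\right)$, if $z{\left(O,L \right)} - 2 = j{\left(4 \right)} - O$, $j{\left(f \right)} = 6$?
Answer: $\frac{740135996910}{11} \approx 6.7285 \cdot 10^{10}$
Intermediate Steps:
$h{\left(r \right)} = \frac{-16 + r}{r}$
$z{\left(O,L \right)} = 8 - O$ ($z{\left(O,L \right)} = 2 - \left(-6 + O\right) = 8 - O$)
$A{\left(o,g \right)} = 18 - 6 o \left(8 - g\right)$ ($A{\left(o,g \right)} = - 6 \left(\left(8 - g\right) o - 3\right) = - 6 \left(o \left(8 - g\right) - 3\right) = - 6 \left(-3 + o \left(8 - g\right)\right) = 18 - 6 o \left(8 - g\right)$)
$\left(\left(169 + h{\left(-11 \right)}\right) A{\left(8,5 \right)} - 328275\right) \left(-315591 + 123281\right) = \left(\left(169 + \frac{-16 - 11}{-11}\right) \left(18 + 6 \cdot 8 \left(-8 + 5\right)\right) - 328275\right) \left(-315591 + 123281\right) = \left(\left(169 - - \frac{27}{11}\right) \left(18 + 6 \cdot 8 \left(-3\right)\right) - 328275\right) \left(-192310\right) = \left(\left(169 + \frac{27}{11}\right) \left(18 - 144\right) - 328275\right) \left(-192310\right) = \left(\frac{1886}{11} \left(-126\right) - 328275\right) \left(-192310\right) = \left(- \frac{237636}{11} - 328275\right) \left(-192310\right) = \left(- \frac{3848661}{11}\right) \left(-192310\right) = \frac{740135996910}{11}$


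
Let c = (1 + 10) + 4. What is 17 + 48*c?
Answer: 737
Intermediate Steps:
c = 15 (c = 11 + 4 = 15)
17 + 48*c = 17 + 48*15 = 17 + 720 = 737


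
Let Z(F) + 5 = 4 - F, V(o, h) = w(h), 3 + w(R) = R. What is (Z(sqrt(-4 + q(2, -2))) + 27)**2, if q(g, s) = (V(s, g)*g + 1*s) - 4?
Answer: 664 - 104*I*sqrt(3) ≈ 664.0 - 180.13*I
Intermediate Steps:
w(R) = -3 + R
V(o, h) = -3 + h
q(g, s) = -4 + s + g*(-3 + g) (q(g, s) = ((-3 + g)*g + 1*s) - 4 = (g*(-3 + g) + s) - 4 = (s + g*(-3 + g)) - 4 = -4 + s + g*(-3 + g))
Z(F) = -1 - F (Z(F) = -5 + (4 - F) = -1 - F)
(Z(sqrt(-4 + q(2, -2))) + 27)**2 = ((-1 - sqrt(-4 + (-4 - 2 + 2*(-3 + 2)))) + 27)**2 = ((-1 - sqrt(-4 + (-4 - 2 + 2*(-1)))) + 27)**2 = ((-1 - sqrt(-4 + (-4 - 2 - 2))) + 27)**2 = ((-1 - sqrt(-4 - 8)) + 27)**2 = ((-1 - sqrt(-12)) + 27)**2 = ((-1 - 2*I*sqrt(3)) + 27)**2 = (26 - 2*I*sqrt(3))**2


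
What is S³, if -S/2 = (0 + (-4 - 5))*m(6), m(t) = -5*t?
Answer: -157464000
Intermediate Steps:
S = -540 (S = -2*(0 + (-4 - 5))*(-5*6) = -2*(0 - 9)*(-30) = -(-18)*(-30) = -2*270 = -540)
S³ = (-540)³ = -157464000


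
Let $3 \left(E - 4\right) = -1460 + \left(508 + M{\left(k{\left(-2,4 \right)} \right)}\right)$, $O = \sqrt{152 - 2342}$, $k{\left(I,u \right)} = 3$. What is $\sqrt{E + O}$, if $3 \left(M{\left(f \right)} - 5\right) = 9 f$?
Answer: $\frac{\sqrt{-2778 + 9 i \sqrt{2190}}}{3} \approx 1.328 + 17.619 i$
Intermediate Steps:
$M{\left(f \right)} = 5 + 3 f$ ($M{\left(f \right)} = 5 + \frac{9 f}{3} = 5 + 3 f$)
$O = i \sqrt{2190}$ ($O = \sqrt{-2190} = i \sqrt{2190} \approx 46.797 i$)
$E = - \frac{926}{3}$ ($E = 4 + \frac{-1460 + \left(508 + \left(5 + 3 \cdot 3\right)\right)}{3} = 4 + \frac{-1460 + \left(508 + \left(5 + 9\right)\right)}{3} = 4 + \frac{-1460 + \left(508 + 14\right)}{3} = 4 + \frac{-1460 + 522}{3} = 4 + \frac{1}{3} \left(-938\right) = 4 - \frac{938}{3} = - \frac{926}{3} \approx -308.67$)
$\sqrt{E + O} = \sqrt{- \frac{926}{3} + i \sqrt{2190}}$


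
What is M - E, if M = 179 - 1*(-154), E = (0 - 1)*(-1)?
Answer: 332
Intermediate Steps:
E = 1 (E = -1*(-1) = 1)
M = 333 (M = 179 + 154 = 333)
M - E = 333 - 1*1 = 333 - 1 = 332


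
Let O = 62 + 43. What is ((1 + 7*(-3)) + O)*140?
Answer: 11900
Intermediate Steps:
O = 105
((1 + 7*(-3)) + O)*140 = ((1 + 7*(-3)) + 105)*140 = ((1 - 21) + 105)*140 = (-20 + 105)*140 = 85*140 = 11900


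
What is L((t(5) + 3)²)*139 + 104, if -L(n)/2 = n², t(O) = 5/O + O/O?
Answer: -173646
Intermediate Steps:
t(O) = 1 + 5/O (t(O) = 5/O + 1 = 1 + 5/O)
L(n) = -2*n²
L((t(5) + 3)²)*139 + 104 = -2*((5 + 5)/5 + 3)⁴*139 + 104 = -2*((⅕)*10 + 3)⁴*139 + 104 = -2*(2 + 3)⁴*139 + 104 = -2*(5²)²*139 + 104 = -2*25²*139 + 104 = -2*625*139 + 104 = -1250*139 + 104 = -173750 + 104 = -173646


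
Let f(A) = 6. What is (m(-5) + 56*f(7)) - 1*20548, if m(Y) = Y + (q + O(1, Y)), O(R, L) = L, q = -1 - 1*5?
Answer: -20228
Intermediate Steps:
q = -6 (q = -1 - 5 = -6)
m(Y) = -6 + 2*Y (m(Y) = Y + (-6 + Y) = -6 + 2*Y)
(m(-5) + 56*f(7)) - 1*20548 = ((-6 + 2*(-5)) + 56*6) - 1*20548 = ((-6 - 10) + 336) - 20548 = (-16 + 336) - 20548 = 320 - 20548 = -20228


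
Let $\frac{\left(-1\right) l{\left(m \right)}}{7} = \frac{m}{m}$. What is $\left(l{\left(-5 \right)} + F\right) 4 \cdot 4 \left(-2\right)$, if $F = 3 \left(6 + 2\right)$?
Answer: $-544$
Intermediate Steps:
$l{\left(m \right)} = -7$ ($l{\left(m \right)} = - 7 \frac{m}{m} = \left(-7\right) 1 = -7$)
$F = 24$ ($F = 3 \cdot 8 = 24$)
$\left(l{\left(-5 \right)} + F\right) 4 \cdot 4 \left(-2\right) = \left(-7 + 24\right) 4 \cdot 4 \left(-2\right) = 17 \cdot 16 \left(-2\right) = 17 \left(-32\right) = -544$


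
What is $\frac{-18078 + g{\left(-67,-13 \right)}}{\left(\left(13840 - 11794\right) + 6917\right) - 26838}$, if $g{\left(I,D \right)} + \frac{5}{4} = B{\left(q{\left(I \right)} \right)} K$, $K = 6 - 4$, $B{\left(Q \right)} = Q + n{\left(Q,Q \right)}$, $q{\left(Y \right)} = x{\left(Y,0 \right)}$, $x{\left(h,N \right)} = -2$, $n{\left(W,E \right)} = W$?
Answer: $\frac{72349}{71500} \approx 1.0119$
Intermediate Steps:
$q{\left(Y \right)} = -2$
$B{\left(Q \right)} = 2 Q$ ($B{\left(Q \right)} = Q + Q = 2 Q$)
$K = 2$ ($K = 6 - 4 = 2$)
$g{\left(I,D \right)} = - \frac{37}{4}$ ($g{\left(I,D \right)} = - \frac{5}{4} + 2 \left(-2\right) 2 = - \frac{5}{4} - 8 = - \frac{37}{4}$)
$\frac{-18078 + g{\left(-67,-13 \right)}}{\left(\left(13840 - 11794\right) + 6917\right) - 26838} = \frac{-18078 - \frac{37}{4}}{\left(\left(13840 - 11794\right) + 6917\right) - 26838} = - \frac{72349}{4 \left(\left(2046 + 6917\right) - 26838\right)} = - \frac{72349}{4 \left(8963 - 26838\right)} = - \frac{72349}{4 \left(-17875\right)} = \left(- \frac{72349}{4}\right) \left(- \frac{1}{17875}\right) = \frac{72349}{71500}$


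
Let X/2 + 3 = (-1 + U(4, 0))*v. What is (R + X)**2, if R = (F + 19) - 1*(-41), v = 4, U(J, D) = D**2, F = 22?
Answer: 4624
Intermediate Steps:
R = 82 (R = (22 + 19) - 1*(-41) = 41 + 41 = 82)
X = -14 (X = -6 + 2*((-1 + 0**2)*4) = -6 + 2*((-1 + 0)*4) = -6 + 2*(-1*4) = -6 + 2*(-4) = -6 - 8 = -14)
(R + X)**2 = (82 - 14)**2 = 68**2 = 4624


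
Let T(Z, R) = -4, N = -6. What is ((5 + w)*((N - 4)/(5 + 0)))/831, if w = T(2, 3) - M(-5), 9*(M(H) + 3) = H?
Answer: -82/7479 ≈ -0.010964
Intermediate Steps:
M(H) = -3 + H/9
w = -4/9 (w = -4 - (-3 + (1/9)*(-5)) = -4 - (-3 - 5/9) = -4 - 1*(-32/9) = -4 + 32/9 = -4/9 ≈ -0.44444)
((5 + w)*((N - 4)/(5 + 0)))/831 = ((5 - 4/9)*((-6 - 4)/(5 + 0)))/831 = (41*(-10/5)/9)*(1/831) = (41*(-10*1/5)/9)*(1/831) = ((41/9)*(-2))*(1/831) = -82/9*1/831 = -82/7479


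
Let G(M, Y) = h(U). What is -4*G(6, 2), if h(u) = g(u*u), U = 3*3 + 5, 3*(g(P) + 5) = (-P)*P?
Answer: 153724/3 ≈ 51241.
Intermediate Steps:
g(P) = -5 - P**2/3 (g(P) = -5 + ((-P)*P)/3 = -5 + (-P**2)/3 = -5 - P**2/3)
U = 14 (U = 9 + 5 = 14)
h(u) = -5 - u**4/3
G(M, Y) = -38431/3 (G(M, Y) = -5 - 1/3*14**4 = -5 - 1/3*38416 = -5 - 38416/3 = -38431/3)
-4*G(6, 2) = -4*(-38431/3) = 153724/3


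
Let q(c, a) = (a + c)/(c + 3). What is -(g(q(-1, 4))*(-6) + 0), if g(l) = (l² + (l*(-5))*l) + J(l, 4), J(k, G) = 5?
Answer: -24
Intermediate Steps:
q(c, a) = (a + c)/(3 + c)
g(l) = 5 - 4*l² (g(l) = (l² + (l*(-5))*l) + 5 = (l² + (-5*l)*l) + 5 = (l² - 5*l²) + 5 = -4*l² + 5 = 5 - 4*l²)
-(g(q(-1, 4))*(-6) + 0) = -((5 - 4*(4 - 1)²/(3 - 1)²)*(-6) + 0) = -((5 - 4*(3/2)²)*(-6) + 0) = -((5 - 4*9/4)*(-6) + 0) = -((5 - 9)*(-6) + 0) = -(-4*(-6) + 0) = -(24 + 0) = -1*24 = -24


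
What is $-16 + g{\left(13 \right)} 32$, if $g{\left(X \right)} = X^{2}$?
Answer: $5392$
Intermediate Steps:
$-16 + g{\left(13 \right)} 32 = -16 + 13^{2} \cdot 32 = -16 + 169 \cdot 32 = -16 + 5408 = 5392$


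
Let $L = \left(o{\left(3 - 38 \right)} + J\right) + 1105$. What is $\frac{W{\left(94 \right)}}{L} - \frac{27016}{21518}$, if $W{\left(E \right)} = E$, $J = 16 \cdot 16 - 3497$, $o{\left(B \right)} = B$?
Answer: $- \frac{30337214}{23357789} \approx -1.2988$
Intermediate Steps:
$J = -3241$ ($J = 256 - 3497 = -3241$)
$L = -2171$ ($L = \left(\left(3 - 38\right) - 3241\right) + 1105 = \left(-35 - 3241\right) + 1105 = -3276 + 1105 = -2171$)
$\frac{W{\left(94 \right)}}{L} - \frac{27016}{21518} = \frac{94}{-2171} - \frac{27016}{21518} = 94 \left(- \frac{1}{2171}\right) - \frac{13508}{10759} = - \frac{94}{2171} - \frac{13508}{10759} = - \frac{30337214}{23357789}$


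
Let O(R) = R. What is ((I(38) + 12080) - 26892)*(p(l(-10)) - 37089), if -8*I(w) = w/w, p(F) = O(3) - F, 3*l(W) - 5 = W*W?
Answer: 4398727137/8 ≈ 5.4984e+8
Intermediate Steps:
l(W) = 5/3 + W**2/3 (l(W) = 5/3 + (W*W)/3 = 5/3 + W**2/3)
p(F) = 3 - F
I(w) = -1/8 (I(w) = -w/(8*w) = -1/8*1 = -1/8)
((I(38) + 12080) - 26892)*(p(l(-10)) - 37089) = ((-1/8 + 12080) - 26892)*((3 - (5/3 + (1/3)*(-10)**2)) - 37089) = (96639/8 - 26892)*((3 - (5/3 + (1/3)*100)) - 37089) = -118497*((3 - (5/3 + 100/3)) - 37089)/8 = -118497*((3 - 1*35) - 37089)/8 = -118497*((3 - 35) - 37089)/8 = -118497*(-32 - 37089)/8 = -118497/8*(-37121) = 4398727137/8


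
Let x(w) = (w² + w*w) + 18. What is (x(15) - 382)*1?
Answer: 86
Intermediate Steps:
x(w) = 18 + 2*w² (x(w) = (w² + w²) + 18 = 2*w² + 18 = 18 + 2*w²)
(x(15) - 382)*1 = ((18 + 2*15²) - 382)*1 = ((18 + 2*225) - 382)*1 = ((18 + 450) - 382)*1 = (468 - 382)*1 = 86*1 = 86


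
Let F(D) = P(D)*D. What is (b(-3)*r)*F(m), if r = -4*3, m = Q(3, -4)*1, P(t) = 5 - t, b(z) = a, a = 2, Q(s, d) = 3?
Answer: -144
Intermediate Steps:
b(z) = 2
m = 3 (m = 3*1 = 3)
F(D) = D*(5 - D) (F(D) = (5 - D)*D = D*(5 - D))
r = -12
(b(-3)*r)*F(m) = (2*(-12))*(3*(5 - 1*3)) = -72*(5 - 3) = -72*2 = -24*6 = -144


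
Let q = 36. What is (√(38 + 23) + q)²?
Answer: (36 + √61)² ≈ 1919.3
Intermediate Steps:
(√(38 + 23) + q)² = (√(38 + 23) + 36)² = (√61 + 36)² = (36 + √61)²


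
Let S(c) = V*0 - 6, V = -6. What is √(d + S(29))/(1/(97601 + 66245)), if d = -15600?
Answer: 8356146*I*√6 ≈ 2.0468e+7*I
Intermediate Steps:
S(c) = -6 (S(c) = -6*0 - 6 = 0 - 6 = -6)
√(d + S(29))/(1/(97601 + 66245)) = √(-15600 - 6)/(1/(97601 + 66245)) = √(-15606)/(1/163846) = (51*I*√6)/(1/163846) = (51*I*√6)*163846 = 8356146*I*√6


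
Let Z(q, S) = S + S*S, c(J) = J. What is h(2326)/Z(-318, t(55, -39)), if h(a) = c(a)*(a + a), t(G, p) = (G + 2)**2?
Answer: 5410276/5279625 ≈ 1.0247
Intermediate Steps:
t(G, p) = (2 + G)**2
Z(q, S) = S + S**2
h(a) = 2*a**2 (h(a) = a*(a + a) = a*(2*a) = 2*a**2)
h(2326)/Z(-318, t(55, -39)) = (2*2326**2)/(((2 + 55)**2*(1 + (2 + 55)**2))) = (2*5410276)/((57**2*(1 + 57**2))) = 10820552/((3249*(1 + 3249))) = 10820552/((3249*3250)) = 10820552/10559250 = 10820552*(1/10559250) = 5410276/5279625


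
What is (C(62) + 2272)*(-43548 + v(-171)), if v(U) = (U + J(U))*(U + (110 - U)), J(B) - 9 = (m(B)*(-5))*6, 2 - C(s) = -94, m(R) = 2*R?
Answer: 2527205376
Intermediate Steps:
C(s) = 96 (C(s) = 2 - 1*(-94) = 2 + 94 = 96)
J(B) = 9 - 60*B (J(B) = 9 + ((2*B)*(-5))*6 = 9 - 10*B*6 = 9 - 60*B)
v(U) = 990 - 6490*U (v(U) = (U + (9 - 60*U))*(U + (110 - U)) = (9 - 59*U)*110 = 990 - 6490*U)
(C(62) + 2272)*(-43548 + v(-171)) = (96 + 2272)*(-43548 + (990 - 6490*(-171))) = 2368*(-43548 + (990 + 1109790)) = 2368*(-43548 + 1110780) = 2368*1067232 = 2527205376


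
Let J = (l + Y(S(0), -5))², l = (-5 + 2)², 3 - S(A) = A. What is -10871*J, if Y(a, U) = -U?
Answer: -2130716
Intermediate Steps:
S(A) = 3 - A
l = 9 (l = (-3)² = 9)
J = 196 (J = (9 - 1*(-5))² = (9 + 5)² = 14² = 196)
-10871*J = -10871*196 = -2130716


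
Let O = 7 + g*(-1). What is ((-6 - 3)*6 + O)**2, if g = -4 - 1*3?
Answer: 1600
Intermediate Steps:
g = -7 (g = -4 - 3 = -7)
O = 14 (O = 7 - 7*(-1) = 7 + 7 = 14)
((-6 - 3)*6 + O)**2 = ((-6 - 3)*6 + 14)**2 = (-9*6 + 14)**2 = (-54 + 14)**2 = (-40)**2 = 1600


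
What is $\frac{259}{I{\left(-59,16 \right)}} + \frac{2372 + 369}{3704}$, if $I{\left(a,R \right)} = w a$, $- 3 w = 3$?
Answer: $\frac{1121055}{218536} \approx 5.1298$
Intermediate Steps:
$w = -1$ ($w = \left(- \frac{1}{3}\right) 3 = -1$)
$I{\left(a,R \right)} = - a$
$\frac{259}{I{\left(-59,16 \right)}} + \frac{2372 + 369}{3704} = \frac{259}{\left(-1\right) \left(-59\right)} + \frac{2372 + 369}{3704} = \frac{259}{59} + 2741 \cdot \frac{1}{3704} = 259 \cdot \frac{1}{59} + \frac{2741}{3704} = \frac{259}{59} + \frac{2741}{3704} = \frac{1121055}{218536}$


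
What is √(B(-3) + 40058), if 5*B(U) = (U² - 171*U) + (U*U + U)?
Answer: √1004090/5 ≈ 200.41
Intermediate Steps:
B(U) = -34*U + 2*U²/5 (B(U) = ((U² - 171*U) + (U*U + U))/5 = ((U² - 171*U) + (U² + U))/5 = ((U² - 171*U) + (U + U²))/5 = (-170*U + 2*U²)/5 = -34*U + 2*U²/5)
√(B(-3) + 40058) = √((⅖)*(-3)*(-85 - 3) + 40058) = √((⅖)*(-3)*(-88) + 40058) = √(528/5 + 40058) = √(200818/5) = √1004090/5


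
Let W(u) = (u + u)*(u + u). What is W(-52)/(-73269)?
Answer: -10816/73269 ≈ -0.14762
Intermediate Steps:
W(u) = 4*u**2 (W(u) = (2*u)*(2*u) = 4*u**2)
W(-52)/(-73269) = (4*(-52)**2)/(-73269) = (4*2704)*(-1/73269) = 10816*(-1/73269) = -10816/73269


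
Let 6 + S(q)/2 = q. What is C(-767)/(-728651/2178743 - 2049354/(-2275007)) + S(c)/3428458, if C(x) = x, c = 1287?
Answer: -931010682721705582654/687486534035634355 ≈ -1354.2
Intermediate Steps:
S(q) = -12 + 2*q
C(-767)/(-728651/2178743 - 2049354/(-2275007)) + S(c)/3428458 = -767/(-728651/2178743 - 2049354/(-2275007)) + (-12 + 2*1287)/3428458 = -767/(-728651*1/2178743 - 2049354*(-1/2275007)) + (-12 + 2574)*(1/3428458) = -767/(-104093/311249 + 2049354/2275007) + 2562*(1/3428458) = -767/401047079495/708093653743 + 1281/1714229 = -767*708093653743/401047079495 + 1281/1714229 = -543107832420881/401047079495 + 1281/1714229 = -931010682721705582654/687486534035634355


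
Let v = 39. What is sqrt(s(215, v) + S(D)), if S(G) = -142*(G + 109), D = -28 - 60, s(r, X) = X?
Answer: 3*I*sqrt(327) ≈ 54.249*I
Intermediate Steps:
D = -88
S(G) = -15478 - 142*G (S(G) = -142*(109 + G) = -15478 - 142*G)
sqrt(s(215, v) + S(D)) = sqrt(39 + (-15478 - 142*(-88))) = sqrt(39 + (-15478 + 12496)) = sqrt(39 - 2982) = sqrt(-2943) = 3*I*sqrt(327)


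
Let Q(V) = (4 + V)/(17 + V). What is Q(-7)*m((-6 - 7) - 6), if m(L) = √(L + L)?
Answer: -3*I*√38/10 ≈ -1.8493*I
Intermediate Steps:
Q(V) = (4 + V)/(17 + V)
m(L) = √2*√L (m(L) = √(2*L) = √2*√L)
Q(-7)*m((-6 - 7) - 6) = ((4 - 7)/(17 - 7))*(√2*√((-6 - 7) - 6)) = (-3/10)*(√2*√(-13 - 6)) = ((⅒)*(-3))*(√2*√(-19)) = -3*√2*I*√19/10 = -3*I*√38/10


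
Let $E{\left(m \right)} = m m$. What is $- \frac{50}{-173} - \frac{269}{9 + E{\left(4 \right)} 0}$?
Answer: $- \frac{46087}{1557} \approx -29.6$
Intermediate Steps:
$E{\left(m \right)} = m^{2}$
$- \frac{50}{-173} - \frac{269}{9 + E{\left(4 \right)} 0} = - \frac{50}{-173} - \frac{269}{9 + 4^{2} \cdot 0} = \left(-50\right) \left(- \frac{1}{173}\right) - \frac{269}{9 + 16 \cdot 0} = \frac{50}{173} - \frac{269}{9 + 0} = \frac{50}{173} - \frac{269}{9} = - \frac{46087}{1557}$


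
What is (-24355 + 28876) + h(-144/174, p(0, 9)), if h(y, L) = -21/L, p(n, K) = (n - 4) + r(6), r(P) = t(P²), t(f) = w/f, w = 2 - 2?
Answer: 18105/4 ≈ 4526.3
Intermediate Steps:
w = 0
t(f) = 0 (t(f) = 0/f = 0)
r(P) = 0
p(n, K) = -4 + n (p(n, K) = (n - 4) + 0 = (-4 + n) + 0 = -4 + n)
(-24355 + 28876) + h(-144/174, p(0, 9)) = (-24355 + 28876) - 21/(-4 + 0) = 4521 - 21/(-4) = 4521 - 21*(-¼) = 4521 + 21/4 = 18105/4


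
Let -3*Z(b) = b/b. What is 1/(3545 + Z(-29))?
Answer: 3/10634 ≈ 0.00028211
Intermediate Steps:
Z(b) = -⅓ (Z(b) = -b/(3*b) = -⅓*1 = -⅓)
1/(3545 + Z(-29)) = 1/(3545 - ⅓) = 1/(10634/3) = 3/10634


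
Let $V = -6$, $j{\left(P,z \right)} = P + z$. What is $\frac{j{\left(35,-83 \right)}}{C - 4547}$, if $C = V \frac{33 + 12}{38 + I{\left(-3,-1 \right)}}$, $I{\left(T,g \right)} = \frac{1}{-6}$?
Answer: $\frac{10896}{1033789} \approx 0.01054$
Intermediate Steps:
$I{\left(T,g \right)} = - \frac{1}{6}$
$C = - \frac{1620}{227}$ ($C = - 6 \frac{33 + 12}{38 - \frac{1}{6}} = - 6 \frac{45}{\frac{227}{6}} = - 6 \cdot 45 \cdot \frac{6}{227} = \left(-6\right) \frac{270}{227} = - \frac{1620}{227} \approx -7.1366$)
$\frac{j{\left(35,-83 \right)}}{C - 4547} = \frac{35 - 83}{- \frac{1620}{227} - 4547} = - \frac{48}{- \frac{1620}{227} - 4547} = - \frac{48}{- \frac{1033789}{227}} = \left(-48\right) \left(- \frac{227}{1033789}\right) = \frac{10896}{1033789}$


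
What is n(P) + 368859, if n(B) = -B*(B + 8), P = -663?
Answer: -65406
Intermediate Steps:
n(B) = -B*(8 + B)
n(P) + 368859 = -1*(-663)*(8 - 663) + 368859 = -1*(-663)*(-655) + 368859 = -434265 + 368859 = -65406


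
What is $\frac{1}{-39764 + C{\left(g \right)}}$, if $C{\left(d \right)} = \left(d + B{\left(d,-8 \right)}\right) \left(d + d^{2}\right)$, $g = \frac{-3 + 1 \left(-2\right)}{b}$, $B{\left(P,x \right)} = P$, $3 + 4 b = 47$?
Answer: $- \frac{1331}{52925584} \approx -2.5149 \cdot 10^{-5}$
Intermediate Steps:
$b = 11$ ($b = - \frac{3}{4} + \frac{1}{4} \cdot 47 = - \frac{3}{4} + \frac{47}{4} = 11$)
$g = - \frac{5}{11}$ ($g = \frac{-3 + 1 \left(-2\right)}{11} = \left(-3 - 2\right) \frac{1}{11} = \left(-5\right) \frac{1}{11} = - \frac{5}{11} \approx -0.45455$)
$C{\left(d \right)} = 2 d \left(d + d^{2}\right)$ ($C{\left(d \right)} = \left(d + d\right) \left(d + d^{2}\right) = 2 d \left(d + d^{2}\right)$)
$\frac{1}{-39764 + C{\left(g \right)}} = \frac{1}{-39764 + 2 \left(- \frac{5}{11}\right)^{2} \left(1 - \frac{5}{11}\right)} = \frac{1}{-39764 + 2 \cdot \frac{25}{121} \cdot \frac{6}{11}} = \frac{1}{-39764 + \frac{300}{1331}} = \frac{1}{- \frac{52925584}{1331}} = - \frac{1331}{52925584}$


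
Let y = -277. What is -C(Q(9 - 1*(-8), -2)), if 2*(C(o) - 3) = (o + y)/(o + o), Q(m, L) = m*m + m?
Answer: -3701/1224 ≈ -3.0237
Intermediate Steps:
Q(m, L) = m + m**2 (Q(m, L) = m**2 + m = m + m**2)
C(o) = 3 + (-277 + o)/(4*o) (C(o) = 3 + ((o - 277)/(o + o))/2 = 3 + ((-277 + o)/((2*o)))/2 = 3 + ((-277 + o)*(1/(2*o)))/2 = 3 + ((-277 + o)/(2*o))/2 = 3 + (-277 + o)/(4*o))
-C(Q(9 - 1*(-8), -2)) = -(-277 + 13*((9 - 1*(-8))*(1 + (9 - 1*(-8)))))/(4*((9 - 1*(-8))*(1 + (9 - 1*(-8))))) = -(-277 + 13*((9 + 8)*(1 + (9 + 8))))/(4*((9 + 8)*(1 + (9 + 8)))) = -(-277 + 13*(17*(1 + 17)))/(4*(17*(1 + 17))) = -(-277 + 13*(17*18))/(4*(17*18)) = -(-277 + 13*306)/(4*306) = -(-277 + 3978)/(4*306) = -3701/(4*306) = -1*3701/1224 = -3701/1224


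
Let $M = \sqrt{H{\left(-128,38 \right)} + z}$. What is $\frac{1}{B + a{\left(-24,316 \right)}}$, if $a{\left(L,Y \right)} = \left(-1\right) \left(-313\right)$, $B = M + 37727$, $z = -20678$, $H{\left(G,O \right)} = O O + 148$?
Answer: $\frac{6340}{241176781} - \frac{i \sqrt{19086}}{1447060686} \approx 2.6288 \cdot 10^{-5} - 9.5471 \cdot 10^{-8} i$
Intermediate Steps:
$H{\left(G,O \right)} = 148 + O^{2}$ ($H{\left(G,O \right)} = O^{2} + 148 = 148 + O^{2}$)
$M = i \sqrt{19086}$ ($M = \sqrt{\left(148 + 38^{2}\right) - 20678} = \sqrt{\left(148 + 1444\right) - 20678} = \sqrt{1592 - 20678} = \sqrt{-19086} = i \sqrt{19086} \approx 138.15 i$)
$B = 37727 + i \sqrt{19086}$ ($B = i \sqrt{19086} + 37727 = 37727 + i \sqrt{19086} \approx 37727.0 + 138.15 i$)
$a{\left(L,Y \right)} = 313$
$\frac{1}{B + a{\left(-24,316 \right)}} = \frac{1}{\left(37727 + i \sqrt{19086}\right) + 313} = \frac{1}{38040 + i \sqrt{19086}}$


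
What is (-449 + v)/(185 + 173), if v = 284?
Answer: -165/358 ≈ -0.46089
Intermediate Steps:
(-449 + v)/(185 + 173) = (-449 + 284)/(185 + 173) = -165/358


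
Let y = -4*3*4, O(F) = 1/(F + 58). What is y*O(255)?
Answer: -48/313 ≈ -0.15335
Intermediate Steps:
O(F) = 1/(58 + F)
y = -48 (y = -12*4 = -48)
y*O(255) = -48/(58 + 255) = -48/313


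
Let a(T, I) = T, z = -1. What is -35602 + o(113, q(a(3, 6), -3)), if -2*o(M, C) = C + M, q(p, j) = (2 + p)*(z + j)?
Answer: -71297/2 ≈ -35649.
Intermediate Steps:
q(p, j) = (-1 + j)*(2 + p) (q(p, j) = (2 + p)*(-1 + j) = (-1 + j)*(2 + p))
o(M, C) = -C/2 - M/2 (o(M, C) = -(C + M)/2 = -C/2 - M/2)
-35602 + o(113, q(a(3, 6), -3)) = -35602 + (-(-2 - 1*3 + 2*(-3) - 3*3)/2 - 1/2*113) = -35602 + (-(-2 - 3 - 6 - 9)/2 - 113/2) = -35602 + (-1/2*(-20) - 113/2) = -35602 + (10 - 113/2) = -35602 - 93/2 = -71297/2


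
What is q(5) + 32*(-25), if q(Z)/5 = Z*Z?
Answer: -675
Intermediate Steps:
q(Z) = 5*Z² (q(Z) = 5*(Z*Z) = 5*Z²)
q(5) + 32*(-25) = 5*5² + 32*(-25) = 5*25 - 800 = 125 - 800 = -675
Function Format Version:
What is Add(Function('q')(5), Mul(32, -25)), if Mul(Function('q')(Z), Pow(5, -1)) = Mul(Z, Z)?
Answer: -675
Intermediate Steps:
Function('q')(Z) = Mul(5, Pow(Z, 2)) (Function('q')(Z) = Mul(5, Mul(Z, Z)) = Mul(5, Pow(Z, 2)))
Add(Function('q')(5), Mul(32, -25)) = Add(Mul(5, Pow(5, 2)), Mul(32, -25)) = Add(Mul(5, 25), -800) = Add(125, -800) = -675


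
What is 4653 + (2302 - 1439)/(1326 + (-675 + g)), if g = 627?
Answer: 5947397/1278 ≈ 4653.7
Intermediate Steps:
4653 + (2302 - 1439)/(1326 + (-675 + g)) = 4653 + (2302 - 1439)/(1326 + (-675 + 627)) = 4653 + 863/(1326 - 48) = 4653 + 863/1278 = 5947397/1278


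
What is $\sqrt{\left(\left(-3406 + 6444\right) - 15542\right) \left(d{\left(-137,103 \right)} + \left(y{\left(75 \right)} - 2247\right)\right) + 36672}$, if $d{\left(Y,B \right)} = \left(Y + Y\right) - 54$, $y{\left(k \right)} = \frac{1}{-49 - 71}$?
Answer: $\frac{\sqrt{805864405}}{5} \approx 5677.5$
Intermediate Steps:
$y{\left(k \right)} = - \frac{1}{120}$ ($y{\left(k \right)} = \frac{1}{-120} = - \frac{1}{120}$)
$d{\left(Y,B \right)} = -54 + 2 Y$ ($d{\left(Y,B \right)} = 2 Y - 54 = -54 + 2 Y$)
$\sqrt{\left(\left(-3406 + 6444\right) - 15542\right) \left(d{\left(-137,103 \right)} + \left(y{\left(75 \right)} - 2247\right)\right) + 36672} = \sqrt{\left(\left(-3406 + 6444\right) - 15542\right) \left(\left(-54 + 2 \left(-137\right)\right) - \frac{269641}{120}\right) + 36672} = \sqrt{\left(3038 - 15542\right) \left(\left(-54 - 274\right) - \frac{269641}{120}\right) + 36672} = \sqrt{- 12504 \left(-328 - \frac{269641}{120}\right) + 36672} = \sqrt{\left(-12504\right) \left(- \frac{309001}{120}\right) + 36672} = \sqrt{\frac{160989521}{5} + 36672} = \sqrt{\frac{161172881}{5}} = \frac{\sqrt{805864405}}{5}$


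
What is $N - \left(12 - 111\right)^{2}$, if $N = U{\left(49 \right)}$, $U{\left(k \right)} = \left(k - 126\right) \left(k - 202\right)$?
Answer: $1980$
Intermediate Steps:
$U{\left(k \right)} = \left(-202 + k\right) \left(-126 + k\right)$ ($U{\left(k \right)} = \left(-126 + k\right) \left(-202 + k\right) = \left(-202 + k\right) \left(-126 + k\right)$)
$N = 11781$ ($N = 25452 + 49^{2} - 16072 = 25452 + 2401 - 16072 = 11781$)
$N - \left(12 - 111\right)^{2} = 11781 - \left(12 - 111\right)^{2} = 11781 - \left(-99\right)^{2} = 11781 - 9801 = 1980$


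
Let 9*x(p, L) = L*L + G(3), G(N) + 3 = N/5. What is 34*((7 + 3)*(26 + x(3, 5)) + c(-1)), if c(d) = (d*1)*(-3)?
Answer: 88162/9 ≈ 9795.8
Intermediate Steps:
G(N) = -3 + N/5
x(p, L) = -4/15 + L²/9 (x(p, L) = (L*L + (-3 + (⅕)*3))/9 = (L² + (-3 + ⅗))/9 = (L² - 12/5)/9 = (-12/5 + L²)/9 = -4/15 + L²/9)
c(d) = -3*d (c(d) = d*(-3) = -3*d)
34*((7 + 3)*(26 + x(3, 5)) + c(-1)) = 34*((7 + 3)*(26 + (-4/15 + (⅑)*5²)) - 3*(-1)) = 34*(10*(26 + (-4/15 + (⅑)*25)) + 3) = 34*(10*(26 + (-4/15 + 25/9)) + 3) = 34*(10*(26 + 113/45) + 3) = 34*(10*(1283/45) + 3) = 34*(2566/9 + 3) = 34*(2593/9) = 88162/9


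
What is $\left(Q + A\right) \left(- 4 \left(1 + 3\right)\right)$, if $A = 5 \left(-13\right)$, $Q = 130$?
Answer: $-1040$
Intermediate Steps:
$A = -65$
$\left(Q + A\right) \left(- 4 \left(1 + 3\right)\right) = \left(130 - 65\right) \left(- 4 \left(1 + 3\right)\right) = 65 \left(\left(-4\right) 4\right) = 65 \left(-16\right) = -1040$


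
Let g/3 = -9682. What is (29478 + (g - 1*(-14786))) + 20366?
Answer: 35584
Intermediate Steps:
g = -29046 (g = 3*(-9682) = -29046)
(29478 + (g - 1*(-14786))) + 20366 = (29478 + (-29046 - 1*(-14786))) + 20366 = (29478 + (-29046 + 14786)) + 20366 = (29478 - 14260) + 20366 = 15218 + 20366 = 35584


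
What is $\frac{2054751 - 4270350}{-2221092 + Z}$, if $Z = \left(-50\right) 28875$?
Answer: $\frac{738533}{1221614} \approx 0.60456$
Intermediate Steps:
$Z = -1443750$
$\frac{2054751 - 4270350}{-2221092 + Z} = \frac{2054751 - 4270350}{-2221092 - 1443750} = - \frac{2215599}{-3664842} = \left(-2215599\right) \left(- \frac{1}{3664842}\right) = \frac{738533}{1221614}$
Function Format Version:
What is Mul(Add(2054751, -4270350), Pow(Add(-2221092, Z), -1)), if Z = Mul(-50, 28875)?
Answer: Rational(738533, 1221614) ≈ 0.60456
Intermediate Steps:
Z = -1443750
Mul(Add(2054751, -4270350), Pow(Add(-2221092, Z), -1)) = Mul(Add(2054751, -4270350), Pow(Add(-2221092, -1443750), -1)) = Mul(-2215599, Pow(-3664842, -1)) = Mul(-2215599, Rational(-1, 3664842)) = Rational(738533, 1221614)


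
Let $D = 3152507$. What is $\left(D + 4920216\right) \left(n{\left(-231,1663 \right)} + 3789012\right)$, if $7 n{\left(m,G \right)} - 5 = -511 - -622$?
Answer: $\frac{214114446673600}{7} \approx 3.0588 \cdot 10^{13}$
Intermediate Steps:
$n{\left(m,G \right)} = \frac{116}{7}$ ($n{\left(m,G \right)} = \frac{5}{7} + \frac{-511 - -622}{7} = \frac{5}{7} + \frac{-511 + 622}{7} = \frac{5}{7} + \frac{1}{7} \cdot 111 = \frac{5}{7} + \frac{111}{7} = \frac{116}{7}$)
$\left(D + 4920216\right) \left(n{\left(-231,1663 \right)} + 3789012\right) = \left(3152507 + 4920216\right) \left(\frac{116}{7} + 3789012\right) = 8072723 \cdot \frac{26523200}{7} = \frac{214114446673600}{7}$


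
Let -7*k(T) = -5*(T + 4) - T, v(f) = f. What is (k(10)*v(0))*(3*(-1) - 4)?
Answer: 0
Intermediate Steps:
k(T) = 20/7 + 6*T/7 (k(T) = -(-5*(T + 4) - T)/7 = -(-5*(4 + T) - T)/7 = -((-20 - 5*T) - T)/7 = -(-20 - 6*T)/7 = 20/7 + 6*T/7)
(k(10)*v(0))*(3*(-1) - 4) = ((20/7 + (6/7)*10)*0)*(3*(-1) - 4) = ((20/7 + 60/7)*0)*(-3 - 4) = ((80/7)*0)*(-7) = 0*(-7) = 0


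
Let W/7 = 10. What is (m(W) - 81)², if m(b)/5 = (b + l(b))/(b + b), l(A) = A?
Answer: 5776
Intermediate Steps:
W = 70 (W = 7*10 = 70)
m(b) = 5 (m(b) = 5*((b + b)/(b + b)) = 5*((2*b)/((2*b))) = 5*((2*b)*(1/(2*b))) = 5*1 = 5)
(m(W) - 81)² = (5 - 81)² = (-76)² = 5776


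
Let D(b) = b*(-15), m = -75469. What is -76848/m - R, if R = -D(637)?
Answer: -721029447/75469 ≈ -9554.0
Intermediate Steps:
D(b) = -15*b
R = 9555 (R = -(-15)*637 = -1*(-9555) = 9555)
-76848/m - R = -76848/(-75469) - 1*9555 = -76848*(-1/75469) - 9555 = 76848/75469 - 9555 = -721029447/75469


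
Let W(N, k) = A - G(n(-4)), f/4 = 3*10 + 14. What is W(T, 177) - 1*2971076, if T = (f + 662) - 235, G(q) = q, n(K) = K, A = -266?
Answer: -2971338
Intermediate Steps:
f = 176 (f = 4*(3*10 + 14) = 4*(30 + 14) = 4*44 = 176)
T = 603 (T = (176 + 662) - 235 = 838 - 235 = 603)
W(N, k) = -262 (W(N, k) = -266 - 1*(-4) = -266 + 4 = -262)
W(T, 177) - 1*2971076 = -262 - 1*2971076 = -262 - 2971076 = -2971338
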